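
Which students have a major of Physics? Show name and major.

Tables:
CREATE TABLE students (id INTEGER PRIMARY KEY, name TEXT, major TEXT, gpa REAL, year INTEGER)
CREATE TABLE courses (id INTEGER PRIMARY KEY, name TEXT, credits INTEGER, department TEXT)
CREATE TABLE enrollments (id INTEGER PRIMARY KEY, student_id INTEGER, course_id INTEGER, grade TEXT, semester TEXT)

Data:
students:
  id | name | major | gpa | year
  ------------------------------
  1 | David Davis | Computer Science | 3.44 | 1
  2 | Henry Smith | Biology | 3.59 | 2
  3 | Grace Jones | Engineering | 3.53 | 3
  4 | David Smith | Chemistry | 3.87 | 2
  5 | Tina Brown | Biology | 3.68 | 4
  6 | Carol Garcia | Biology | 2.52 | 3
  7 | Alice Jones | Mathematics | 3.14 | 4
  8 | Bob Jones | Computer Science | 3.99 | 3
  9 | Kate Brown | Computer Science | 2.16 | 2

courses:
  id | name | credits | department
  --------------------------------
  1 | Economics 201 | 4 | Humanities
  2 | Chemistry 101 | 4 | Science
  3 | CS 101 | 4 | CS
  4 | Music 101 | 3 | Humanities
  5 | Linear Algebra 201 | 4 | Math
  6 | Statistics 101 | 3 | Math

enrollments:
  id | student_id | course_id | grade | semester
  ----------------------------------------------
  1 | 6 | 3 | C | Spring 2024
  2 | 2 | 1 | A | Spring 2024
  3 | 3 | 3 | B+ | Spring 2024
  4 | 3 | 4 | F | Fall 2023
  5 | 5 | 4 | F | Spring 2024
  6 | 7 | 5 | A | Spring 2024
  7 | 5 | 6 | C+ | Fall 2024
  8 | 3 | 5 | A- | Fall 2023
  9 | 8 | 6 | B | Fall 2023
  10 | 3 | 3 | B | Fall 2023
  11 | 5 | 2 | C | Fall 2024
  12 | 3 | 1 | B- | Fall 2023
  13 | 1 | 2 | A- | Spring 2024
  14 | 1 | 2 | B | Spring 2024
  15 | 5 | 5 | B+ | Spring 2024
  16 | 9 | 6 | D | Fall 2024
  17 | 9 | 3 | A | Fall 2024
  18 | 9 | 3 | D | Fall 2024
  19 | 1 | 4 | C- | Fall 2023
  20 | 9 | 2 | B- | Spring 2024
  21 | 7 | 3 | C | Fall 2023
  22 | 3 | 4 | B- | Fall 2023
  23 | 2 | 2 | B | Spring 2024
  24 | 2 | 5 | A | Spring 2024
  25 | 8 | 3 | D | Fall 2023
SELECT name, major FROM students WHERE major = 'Physics'

Execution result:
(no rows)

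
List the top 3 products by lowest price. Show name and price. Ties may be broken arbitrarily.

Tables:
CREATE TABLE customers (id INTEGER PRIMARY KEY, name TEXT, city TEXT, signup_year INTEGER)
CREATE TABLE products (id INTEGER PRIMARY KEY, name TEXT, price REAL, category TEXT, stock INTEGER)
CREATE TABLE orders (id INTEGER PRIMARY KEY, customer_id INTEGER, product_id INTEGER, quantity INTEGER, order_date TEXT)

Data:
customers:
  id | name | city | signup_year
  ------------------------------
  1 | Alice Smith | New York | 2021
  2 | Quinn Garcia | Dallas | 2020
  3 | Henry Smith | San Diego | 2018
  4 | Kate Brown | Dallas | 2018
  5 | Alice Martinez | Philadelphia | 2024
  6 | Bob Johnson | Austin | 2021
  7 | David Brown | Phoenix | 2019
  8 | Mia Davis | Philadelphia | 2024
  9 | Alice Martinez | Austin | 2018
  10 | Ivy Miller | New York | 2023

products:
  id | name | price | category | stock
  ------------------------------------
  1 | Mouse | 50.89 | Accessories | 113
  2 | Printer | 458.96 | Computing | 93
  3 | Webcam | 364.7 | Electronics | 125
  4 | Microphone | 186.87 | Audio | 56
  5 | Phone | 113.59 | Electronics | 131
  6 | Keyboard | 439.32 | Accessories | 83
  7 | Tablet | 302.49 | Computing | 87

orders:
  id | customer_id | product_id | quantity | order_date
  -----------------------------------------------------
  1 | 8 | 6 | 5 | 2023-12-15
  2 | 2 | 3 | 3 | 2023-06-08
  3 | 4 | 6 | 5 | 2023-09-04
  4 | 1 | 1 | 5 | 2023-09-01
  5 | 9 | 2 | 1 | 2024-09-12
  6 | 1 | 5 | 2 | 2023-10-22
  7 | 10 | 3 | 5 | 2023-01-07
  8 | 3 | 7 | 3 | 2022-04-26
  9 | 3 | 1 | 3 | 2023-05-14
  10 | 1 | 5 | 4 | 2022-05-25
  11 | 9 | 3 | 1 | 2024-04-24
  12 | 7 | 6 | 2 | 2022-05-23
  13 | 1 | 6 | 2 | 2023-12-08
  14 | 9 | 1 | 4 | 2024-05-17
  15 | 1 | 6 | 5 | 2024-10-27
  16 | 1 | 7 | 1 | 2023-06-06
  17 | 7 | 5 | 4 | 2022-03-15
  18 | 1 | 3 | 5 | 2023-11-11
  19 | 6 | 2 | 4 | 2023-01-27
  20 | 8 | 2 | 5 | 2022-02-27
SELECT name, price FROM products ORDER BY price ASC LIMIT 3

Execution result:
name | price
Mouse | 50.89
Phone | 113.59
Microphone | 186.87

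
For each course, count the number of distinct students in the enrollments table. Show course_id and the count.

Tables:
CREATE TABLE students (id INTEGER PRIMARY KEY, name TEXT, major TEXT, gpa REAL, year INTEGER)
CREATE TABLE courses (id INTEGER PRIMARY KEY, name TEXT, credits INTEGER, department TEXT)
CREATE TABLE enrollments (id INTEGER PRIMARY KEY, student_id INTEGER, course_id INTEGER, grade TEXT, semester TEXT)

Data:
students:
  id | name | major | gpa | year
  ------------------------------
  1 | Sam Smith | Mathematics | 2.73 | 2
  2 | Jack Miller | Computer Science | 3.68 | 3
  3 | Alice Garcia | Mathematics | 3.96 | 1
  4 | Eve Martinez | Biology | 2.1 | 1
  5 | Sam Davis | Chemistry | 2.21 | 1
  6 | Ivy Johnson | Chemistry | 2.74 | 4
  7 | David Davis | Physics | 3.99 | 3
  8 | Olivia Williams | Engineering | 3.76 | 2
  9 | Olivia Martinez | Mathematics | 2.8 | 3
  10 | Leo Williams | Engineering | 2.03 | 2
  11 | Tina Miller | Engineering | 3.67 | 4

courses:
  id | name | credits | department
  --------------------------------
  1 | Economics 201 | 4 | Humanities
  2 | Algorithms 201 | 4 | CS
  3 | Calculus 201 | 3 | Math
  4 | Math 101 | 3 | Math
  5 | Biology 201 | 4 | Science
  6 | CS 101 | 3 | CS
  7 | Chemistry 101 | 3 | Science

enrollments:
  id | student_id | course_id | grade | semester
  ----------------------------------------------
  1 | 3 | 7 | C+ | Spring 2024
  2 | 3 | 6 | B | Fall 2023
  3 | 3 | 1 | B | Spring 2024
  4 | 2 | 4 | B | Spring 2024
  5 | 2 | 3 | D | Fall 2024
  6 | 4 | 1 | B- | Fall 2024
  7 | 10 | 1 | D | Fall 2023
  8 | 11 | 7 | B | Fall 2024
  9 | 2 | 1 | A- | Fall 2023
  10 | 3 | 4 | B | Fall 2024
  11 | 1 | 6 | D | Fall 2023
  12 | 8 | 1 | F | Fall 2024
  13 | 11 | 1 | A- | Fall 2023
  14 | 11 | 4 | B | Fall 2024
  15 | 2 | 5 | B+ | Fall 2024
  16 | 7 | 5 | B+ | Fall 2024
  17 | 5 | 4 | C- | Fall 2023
SELECT course_id, COUNT(DISTINCT student_id) AS distinct_student_count FROM enrollments GROUP BY course_id

Execution result:
course_id | distinct_student_count
1 | 6
3 | 1
4 | 4
5 | 2
6 | 2
7 | 2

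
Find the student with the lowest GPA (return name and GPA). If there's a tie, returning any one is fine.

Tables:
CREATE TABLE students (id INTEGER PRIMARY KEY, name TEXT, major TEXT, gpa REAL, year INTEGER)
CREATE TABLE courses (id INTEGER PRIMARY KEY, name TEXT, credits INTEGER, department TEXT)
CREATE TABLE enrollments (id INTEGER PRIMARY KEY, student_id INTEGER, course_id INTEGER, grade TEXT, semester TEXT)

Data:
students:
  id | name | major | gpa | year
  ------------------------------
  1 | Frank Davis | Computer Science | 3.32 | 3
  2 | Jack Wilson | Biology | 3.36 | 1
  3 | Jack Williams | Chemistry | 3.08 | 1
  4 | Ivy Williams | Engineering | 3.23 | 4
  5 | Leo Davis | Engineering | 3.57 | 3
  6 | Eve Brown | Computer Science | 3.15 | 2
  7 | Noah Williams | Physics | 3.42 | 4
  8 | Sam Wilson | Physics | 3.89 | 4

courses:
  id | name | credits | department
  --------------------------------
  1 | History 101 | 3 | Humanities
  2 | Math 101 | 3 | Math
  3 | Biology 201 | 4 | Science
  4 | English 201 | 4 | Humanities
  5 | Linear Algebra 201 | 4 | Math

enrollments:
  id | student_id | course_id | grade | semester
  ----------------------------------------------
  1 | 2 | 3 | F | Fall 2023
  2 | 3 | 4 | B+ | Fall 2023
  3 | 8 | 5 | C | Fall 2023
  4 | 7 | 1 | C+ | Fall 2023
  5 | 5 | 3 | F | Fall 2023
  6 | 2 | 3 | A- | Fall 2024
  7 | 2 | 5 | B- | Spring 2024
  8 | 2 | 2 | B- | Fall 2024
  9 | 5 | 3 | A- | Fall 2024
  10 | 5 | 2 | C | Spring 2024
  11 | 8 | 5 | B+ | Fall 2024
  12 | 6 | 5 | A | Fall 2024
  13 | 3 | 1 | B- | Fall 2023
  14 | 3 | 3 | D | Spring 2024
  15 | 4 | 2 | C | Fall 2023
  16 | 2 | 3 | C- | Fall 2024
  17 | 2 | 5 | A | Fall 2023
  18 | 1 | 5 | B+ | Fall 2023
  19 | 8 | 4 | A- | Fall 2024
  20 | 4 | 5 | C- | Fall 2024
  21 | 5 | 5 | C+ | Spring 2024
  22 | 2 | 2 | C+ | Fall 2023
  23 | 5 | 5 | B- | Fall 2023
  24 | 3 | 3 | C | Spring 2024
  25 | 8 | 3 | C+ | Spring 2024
SELECT name, gpa FROM students ORDER BY gpa ASC LIMIT 1

Execution result:
name | gpa
Jack Williams | 3.08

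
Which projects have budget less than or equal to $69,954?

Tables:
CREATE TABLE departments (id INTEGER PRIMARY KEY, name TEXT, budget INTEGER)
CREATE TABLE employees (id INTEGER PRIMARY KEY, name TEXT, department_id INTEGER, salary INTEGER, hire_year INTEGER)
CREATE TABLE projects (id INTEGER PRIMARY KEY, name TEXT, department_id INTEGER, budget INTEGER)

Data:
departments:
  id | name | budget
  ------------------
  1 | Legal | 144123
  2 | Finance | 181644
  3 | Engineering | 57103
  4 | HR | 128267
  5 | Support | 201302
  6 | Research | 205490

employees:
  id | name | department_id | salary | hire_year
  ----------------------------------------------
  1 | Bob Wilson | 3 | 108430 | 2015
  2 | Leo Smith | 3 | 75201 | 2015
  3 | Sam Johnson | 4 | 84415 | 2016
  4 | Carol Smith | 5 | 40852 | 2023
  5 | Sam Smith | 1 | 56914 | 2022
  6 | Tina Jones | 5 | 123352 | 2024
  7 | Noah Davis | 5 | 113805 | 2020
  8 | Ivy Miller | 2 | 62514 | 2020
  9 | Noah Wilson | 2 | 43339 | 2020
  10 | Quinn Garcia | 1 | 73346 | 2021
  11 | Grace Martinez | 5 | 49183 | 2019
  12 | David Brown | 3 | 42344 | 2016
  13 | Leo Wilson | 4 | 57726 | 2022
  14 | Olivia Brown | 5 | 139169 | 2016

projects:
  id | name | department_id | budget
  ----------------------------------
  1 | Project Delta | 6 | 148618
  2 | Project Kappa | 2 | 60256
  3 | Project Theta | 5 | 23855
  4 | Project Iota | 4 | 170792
SELECT name, budget FROM projects WHERE budget <= 69954

Execution result:
name | budget
Project Kappa | 60256
Project Theta | 23855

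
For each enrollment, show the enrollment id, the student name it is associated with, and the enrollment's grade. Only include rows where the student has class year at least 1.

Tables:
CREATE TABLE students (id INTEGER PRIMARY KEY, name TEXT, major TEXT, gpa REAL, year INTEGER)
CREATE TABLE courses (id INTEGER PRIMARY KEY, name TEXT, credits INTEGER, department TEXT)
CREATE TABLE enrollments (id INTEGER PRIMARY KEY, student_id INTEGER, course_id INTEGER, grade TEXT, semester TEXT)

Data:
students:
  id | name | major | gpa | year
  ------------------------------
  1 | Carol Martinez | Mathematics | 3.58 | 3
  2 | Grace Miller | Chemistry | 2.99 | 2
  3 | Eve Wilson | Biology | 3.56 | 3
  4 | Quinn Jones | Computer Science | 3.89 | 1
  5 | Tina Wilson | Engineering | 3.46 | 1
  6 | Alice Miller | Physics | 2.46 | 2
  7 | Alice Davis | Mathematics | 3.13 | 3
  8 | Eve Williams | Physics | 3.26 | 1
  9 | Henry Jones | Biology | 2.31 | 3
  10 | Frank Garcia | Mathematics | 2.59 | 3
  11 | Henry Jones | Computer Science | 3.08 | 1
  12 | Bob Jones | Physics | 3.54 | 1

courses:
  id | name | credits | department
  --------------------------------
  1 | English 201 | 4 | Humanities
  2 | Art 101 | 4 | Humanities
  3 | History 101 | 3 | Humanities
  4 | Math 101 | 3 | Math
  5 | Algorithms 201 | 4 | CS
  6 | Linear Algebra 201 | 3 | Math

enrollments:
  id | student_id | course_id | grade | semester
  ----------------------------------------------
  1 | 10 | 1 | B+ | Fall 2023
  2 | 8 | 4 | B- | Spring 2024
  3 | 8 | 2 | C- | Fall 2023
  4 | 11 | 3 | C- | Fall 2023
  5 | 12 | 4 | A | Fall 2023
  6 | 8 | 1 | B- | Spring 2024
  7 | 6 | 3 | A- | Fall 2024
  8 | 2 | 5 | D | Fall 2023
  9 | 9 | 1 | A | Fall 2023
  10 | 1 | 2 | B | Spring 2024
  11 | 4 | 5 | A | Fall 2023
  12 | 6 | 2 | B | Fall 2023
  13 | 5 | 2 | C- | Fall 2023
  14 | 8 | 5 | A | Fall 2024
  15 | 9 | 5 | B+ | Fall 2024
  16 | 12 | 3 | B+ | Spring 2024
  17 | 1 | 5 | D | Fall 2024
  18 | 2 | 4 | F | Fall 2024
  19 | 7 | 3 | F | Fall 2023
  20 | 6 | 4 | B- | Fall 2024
SELECT c.id, p.name AS student, c.grade FROM enrollments c JOIN students p ON c.student_id = p.id WHERE p.year >= 1

Execution result:
id | student | grade
1 | Frank Garcia | B+
2 | Eve Williams | B-
3 | Eve Williams | C-
4 | Henry Jones | C-
5 | Bob Jones | A
6 | Eve Williams | B-
7 | Alice Miller | A-
8 | Grace Miller | D
9 | Henry Jones | A
10 | Carol Martinez | B
11 | Quinn Jones | A
12 | Alice Miller | B
13 | Tina Wilson | C-
14 | Eve Williams | A
15 | Henry Jones | B+
16 | Bob Jones | B+
17 | Carol Martinez | D
18 | Grace Miller | F
19 | Alice Davis | F
20 | Alice Miller | B-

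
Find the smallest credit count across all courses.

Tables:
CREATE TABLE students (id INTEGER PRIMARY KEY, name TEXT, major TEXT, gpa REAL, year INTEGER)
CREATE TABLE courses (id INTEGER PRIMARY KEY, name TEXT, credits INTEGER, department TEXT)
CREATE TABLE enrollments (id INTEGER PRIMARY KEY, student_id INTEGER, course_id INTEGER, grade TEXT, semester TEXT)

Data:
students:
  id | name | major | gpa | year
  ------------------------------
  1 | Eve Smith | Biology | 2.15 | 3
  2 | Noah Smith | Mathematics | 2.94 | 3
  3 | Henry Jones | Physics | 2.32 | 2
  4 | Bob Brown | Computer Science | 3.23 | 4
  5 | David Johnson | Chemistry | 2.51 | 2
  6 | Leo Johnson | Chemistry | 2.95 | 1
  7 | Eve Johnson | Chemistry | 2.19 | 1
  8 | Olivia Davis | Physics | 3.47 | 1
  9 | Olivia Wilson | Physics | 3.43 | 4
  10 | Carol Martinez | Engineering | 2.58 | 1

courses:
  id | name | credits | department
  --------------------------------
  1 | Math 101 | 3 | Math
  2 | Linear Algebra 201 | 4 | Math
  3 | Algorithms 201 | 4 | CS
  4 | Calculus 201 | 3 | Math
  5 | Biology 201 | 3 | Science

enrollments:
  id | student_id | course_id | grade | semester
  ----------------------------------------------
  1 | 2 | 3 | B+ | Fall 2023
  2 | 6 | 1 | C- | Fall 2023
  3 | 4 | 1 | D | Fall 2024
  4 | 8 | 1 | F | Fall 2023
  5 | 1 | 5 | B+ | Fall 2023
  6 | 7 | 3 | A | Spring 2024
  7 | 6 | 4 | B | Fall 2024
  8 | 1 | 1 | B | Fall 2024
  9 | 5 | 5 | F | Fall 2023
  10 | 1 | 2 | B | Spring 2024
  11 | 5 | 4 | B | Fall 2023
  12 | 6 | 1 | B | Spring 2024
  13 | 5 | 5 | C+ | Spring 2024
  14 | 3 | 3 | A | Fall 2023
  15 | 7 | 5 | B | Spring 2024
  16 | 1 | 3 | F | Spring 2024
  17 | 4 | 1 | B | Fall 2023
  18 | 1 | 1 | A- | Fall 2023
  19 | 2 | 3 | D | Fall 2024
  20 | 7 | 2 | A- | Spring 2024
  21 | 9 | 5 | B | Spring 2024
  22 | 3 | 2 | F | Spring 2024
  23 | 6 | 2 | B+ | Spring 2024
SELECT MIN(credits) FROM courses

Execution result:
3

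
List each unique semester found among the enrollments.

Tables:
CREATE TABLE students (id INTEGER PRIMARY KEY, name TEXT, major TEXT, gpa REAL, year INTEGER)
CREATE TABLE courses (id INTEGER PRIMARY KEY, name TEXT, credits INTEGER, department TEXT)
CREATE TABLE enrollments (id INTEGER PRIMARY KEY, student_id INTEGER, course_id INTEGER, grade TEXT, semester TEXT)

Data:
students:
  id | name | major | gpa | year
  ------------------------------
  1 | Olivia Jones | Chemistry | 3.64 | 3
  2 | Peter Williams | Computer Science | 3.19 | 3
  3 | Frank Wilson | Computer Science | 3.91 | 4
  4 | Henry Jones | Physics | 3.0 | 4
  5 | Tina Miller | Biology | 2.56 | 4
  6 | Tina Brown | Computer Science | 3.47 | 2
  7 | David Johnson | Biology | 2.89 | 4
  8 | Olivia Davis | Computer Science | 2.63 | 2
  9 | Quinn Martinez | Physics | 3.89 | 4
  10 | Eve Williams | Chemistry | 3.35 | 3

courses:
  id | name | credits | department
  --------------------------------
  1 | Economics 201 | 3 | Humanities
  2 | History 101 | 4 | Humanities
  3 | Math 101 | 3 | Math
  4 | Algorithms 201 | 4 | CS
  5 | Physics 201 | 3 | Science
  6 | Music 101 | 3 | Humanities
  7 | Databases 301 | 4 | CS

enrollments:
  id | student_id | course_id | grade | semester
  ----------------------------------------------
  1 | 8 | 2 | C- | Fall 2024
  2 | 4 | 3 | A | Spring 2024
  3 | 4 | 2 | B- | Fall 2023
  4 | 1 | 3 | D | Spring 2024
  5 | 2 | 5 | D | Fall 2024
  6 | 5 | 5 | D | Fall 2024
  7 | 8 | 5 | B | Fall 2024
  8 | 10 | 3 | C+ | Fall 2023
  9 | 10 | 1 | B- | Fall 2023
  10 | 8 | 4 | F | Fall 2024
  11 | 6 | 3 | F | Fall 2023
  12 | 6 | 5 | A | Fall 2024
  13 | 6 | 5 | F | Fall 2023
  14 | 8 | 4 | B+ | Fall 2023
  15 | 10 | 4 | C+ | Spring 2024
SELECT DISTINCT semester FROM enrollments

Execution result:
semester
Fall 2024
Spring 2024
Fall 2023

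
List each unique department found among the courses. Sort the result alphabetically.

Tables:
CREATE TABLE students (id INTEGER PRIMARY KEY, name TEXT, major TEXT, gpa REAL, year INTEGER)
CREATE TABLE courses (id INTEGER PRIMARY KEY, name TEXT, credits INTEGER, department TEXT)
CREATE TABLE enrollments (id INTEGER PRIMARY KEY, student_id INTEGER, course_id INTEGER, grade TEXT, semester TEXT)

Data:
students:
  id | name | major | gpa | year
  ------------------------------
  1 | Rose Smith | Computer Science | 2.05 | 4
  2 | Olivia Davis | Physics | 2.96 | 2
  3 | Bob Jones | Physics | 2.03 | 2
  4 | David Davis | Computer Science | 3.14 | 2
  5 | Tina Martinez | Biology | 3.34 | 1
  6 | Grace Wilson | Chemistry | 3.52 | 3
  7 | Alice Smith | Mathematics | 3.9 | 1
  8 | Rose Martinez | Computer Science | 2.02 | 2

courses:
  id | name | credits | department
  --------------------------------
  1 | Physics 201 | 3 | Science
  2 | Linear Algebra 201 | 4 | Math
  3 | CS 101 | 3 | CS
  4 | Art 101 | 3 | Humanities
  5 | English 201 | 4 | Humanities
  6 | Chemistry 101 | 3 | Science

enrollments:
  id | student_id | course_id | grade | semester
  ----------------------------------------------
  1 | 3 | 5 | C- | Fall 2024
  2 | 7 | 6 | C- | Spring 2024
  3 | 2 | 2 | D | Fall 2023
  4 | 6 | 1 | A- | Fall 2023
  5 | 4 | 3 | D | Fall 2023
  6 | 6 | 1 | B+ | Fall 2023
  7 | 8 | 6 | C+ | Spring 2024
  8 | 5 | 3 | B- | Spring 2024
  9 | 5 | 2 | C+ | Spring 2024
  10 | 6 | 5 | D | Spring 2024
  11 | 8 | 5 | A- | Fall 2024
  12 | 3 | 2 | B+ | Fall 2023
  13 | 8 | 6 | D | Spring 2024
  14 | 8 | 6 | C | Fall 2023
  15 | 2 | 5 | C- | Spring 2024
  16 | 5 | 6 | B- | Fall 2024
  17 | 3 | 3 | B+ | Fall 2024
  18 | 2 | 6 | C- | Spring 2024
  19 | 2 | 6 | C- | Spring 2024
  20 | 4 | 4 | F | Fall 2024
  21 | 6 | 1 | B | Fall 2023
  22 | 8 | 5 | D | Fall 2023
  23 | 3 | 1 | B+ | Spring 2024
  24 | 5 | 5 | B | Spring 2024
SELECT DISTINCT department FROM courses ORDER BY department

Execution result:
department
CS
Humanities
Math
Science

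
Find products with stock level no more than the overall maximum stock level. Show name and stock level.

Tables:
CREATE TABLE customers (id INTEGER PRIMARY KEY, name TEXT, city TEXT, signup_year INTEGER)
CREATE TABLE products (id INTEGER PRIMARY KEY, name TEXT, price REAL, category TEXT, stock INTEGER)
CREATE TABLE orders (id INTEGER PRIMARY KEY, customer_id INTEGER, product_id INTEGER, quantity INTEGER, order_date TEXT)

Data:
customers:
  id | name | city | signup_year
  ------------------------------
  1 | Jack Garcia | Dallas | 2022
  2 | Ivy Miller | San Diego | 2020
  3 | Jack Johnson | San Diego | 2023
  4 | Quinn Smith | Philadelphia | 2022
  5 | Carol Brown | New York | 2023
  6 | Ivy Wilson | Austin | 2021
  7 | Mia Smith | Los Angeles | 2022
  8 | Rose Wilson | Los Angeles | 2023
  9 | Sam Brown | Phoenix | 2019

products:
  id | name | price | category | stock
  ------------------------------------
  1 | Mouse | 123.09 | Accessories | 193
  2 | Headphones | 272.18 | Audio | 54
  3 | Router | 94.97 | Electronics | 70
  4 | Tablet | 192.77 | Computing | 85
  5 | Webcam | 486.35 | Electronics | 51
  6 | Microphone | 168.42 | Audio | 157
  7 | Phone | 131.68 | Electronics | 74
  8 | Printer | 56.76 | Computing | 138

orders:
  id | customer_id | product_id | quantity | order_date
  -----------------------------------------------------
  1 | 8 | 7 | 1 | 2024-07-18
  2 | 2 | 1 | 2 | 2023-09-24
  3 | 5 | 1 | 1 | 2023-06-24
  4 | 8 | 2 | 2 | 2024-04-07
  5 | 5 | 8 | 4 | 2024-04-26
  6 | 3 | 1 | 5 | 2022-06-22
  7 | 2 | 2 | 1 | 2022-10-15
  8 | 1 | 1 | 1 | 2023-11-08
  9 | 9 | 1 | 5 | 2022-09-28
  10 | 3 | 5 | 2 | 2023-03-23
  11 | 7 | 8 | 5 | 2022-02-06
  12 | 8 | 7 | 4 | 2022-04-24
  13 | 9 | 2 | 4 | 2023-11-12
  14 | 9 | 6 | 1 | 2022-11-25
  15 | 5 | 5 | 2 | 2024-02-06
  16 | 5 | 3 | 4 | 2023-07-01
SELECT name, stock FROM products WHERE stock <= (SELECT MAX(stock) FROM products)

Execution result:
name | stock
Mouse | 193
Headphones | 54
Router | 70
Tablet | 85
Webcam | 51
Microphone | 157
Phone | 74
Printer | 138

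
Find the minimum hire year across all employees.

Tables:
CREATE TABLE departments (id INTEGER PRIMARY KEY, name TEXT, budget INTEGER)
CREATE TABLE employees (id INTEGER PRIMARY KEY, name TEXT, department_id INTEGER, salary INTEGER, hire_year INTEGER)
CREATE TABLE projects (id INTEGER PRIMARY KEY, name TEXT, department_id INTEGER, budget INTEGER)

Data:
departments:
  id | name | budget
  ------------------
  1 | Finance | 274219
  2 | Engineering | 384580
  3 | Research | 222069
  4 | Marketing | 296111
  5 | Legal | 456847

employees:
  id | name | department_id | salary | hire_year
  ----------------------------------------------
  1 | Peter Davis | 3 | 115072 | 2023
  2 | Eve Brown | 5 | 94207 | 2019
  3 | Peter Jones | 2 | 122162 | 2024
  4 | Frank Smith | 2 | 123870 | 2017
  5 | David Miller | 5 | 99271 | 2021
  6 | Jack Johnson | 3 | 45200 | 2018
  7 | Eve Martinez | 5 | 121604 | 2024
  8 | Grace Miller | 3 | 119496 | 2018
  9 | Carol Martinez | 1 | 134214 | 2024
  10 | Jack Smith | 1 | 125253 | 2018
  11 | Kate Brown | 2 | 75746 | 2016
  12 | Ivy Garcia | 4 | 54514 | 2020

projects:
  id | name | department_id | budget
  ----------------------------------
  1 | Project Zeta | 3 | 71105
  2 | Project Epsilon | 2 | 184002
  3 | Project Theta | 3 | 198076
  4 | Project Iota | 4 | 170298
SELECT MIN(hire_year) FROM employees

Execution result:
2016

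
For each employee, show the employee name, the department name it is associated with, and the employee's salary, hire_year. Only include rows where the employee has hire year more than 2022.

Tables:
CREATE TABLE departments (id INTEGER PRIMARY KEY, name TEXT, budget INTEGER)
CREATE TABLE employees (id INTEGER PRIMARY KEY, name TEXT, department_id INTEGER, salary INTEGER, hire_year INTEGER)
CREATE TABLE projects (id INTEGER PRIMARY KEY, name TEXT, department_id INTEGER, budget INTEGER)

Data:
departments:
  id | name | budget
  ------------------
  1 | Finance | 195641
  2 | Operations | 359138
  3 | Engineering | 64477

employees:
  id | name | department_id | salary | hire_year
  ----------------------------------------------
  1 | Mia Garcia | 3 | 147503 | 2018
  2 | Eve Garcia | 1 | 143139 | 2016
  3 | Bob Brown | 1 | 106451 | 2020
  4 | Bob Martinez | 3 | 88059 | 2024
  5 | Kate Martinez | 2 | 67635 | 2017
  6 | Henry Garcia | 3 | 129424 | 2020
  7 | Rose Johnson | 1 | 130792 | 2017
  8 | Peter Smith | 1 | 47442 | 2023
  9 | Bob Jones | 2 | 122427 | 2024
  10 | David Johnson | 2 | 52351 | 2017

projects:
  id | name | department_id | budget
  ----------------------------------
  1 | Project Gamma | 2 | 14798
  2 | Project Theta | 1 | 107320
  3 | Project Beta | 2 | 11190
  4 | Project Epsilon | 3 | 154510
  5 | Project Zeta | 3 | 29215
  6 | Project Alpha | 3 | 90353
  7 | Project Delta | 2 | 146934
SELECT c.name, p.name AS department, c.salary, c.hire_year FROM employees c JOIN departments p ON c.department_id = p.id WHERE c.hire_year > 2022

Execution result:
name | department | salary | hire_year
Bob Martinez | Engineering | 88059 | 2024
Peter Smith | Finance | 47442 | 2023
Bob Jones | Operations | 122427 | 2024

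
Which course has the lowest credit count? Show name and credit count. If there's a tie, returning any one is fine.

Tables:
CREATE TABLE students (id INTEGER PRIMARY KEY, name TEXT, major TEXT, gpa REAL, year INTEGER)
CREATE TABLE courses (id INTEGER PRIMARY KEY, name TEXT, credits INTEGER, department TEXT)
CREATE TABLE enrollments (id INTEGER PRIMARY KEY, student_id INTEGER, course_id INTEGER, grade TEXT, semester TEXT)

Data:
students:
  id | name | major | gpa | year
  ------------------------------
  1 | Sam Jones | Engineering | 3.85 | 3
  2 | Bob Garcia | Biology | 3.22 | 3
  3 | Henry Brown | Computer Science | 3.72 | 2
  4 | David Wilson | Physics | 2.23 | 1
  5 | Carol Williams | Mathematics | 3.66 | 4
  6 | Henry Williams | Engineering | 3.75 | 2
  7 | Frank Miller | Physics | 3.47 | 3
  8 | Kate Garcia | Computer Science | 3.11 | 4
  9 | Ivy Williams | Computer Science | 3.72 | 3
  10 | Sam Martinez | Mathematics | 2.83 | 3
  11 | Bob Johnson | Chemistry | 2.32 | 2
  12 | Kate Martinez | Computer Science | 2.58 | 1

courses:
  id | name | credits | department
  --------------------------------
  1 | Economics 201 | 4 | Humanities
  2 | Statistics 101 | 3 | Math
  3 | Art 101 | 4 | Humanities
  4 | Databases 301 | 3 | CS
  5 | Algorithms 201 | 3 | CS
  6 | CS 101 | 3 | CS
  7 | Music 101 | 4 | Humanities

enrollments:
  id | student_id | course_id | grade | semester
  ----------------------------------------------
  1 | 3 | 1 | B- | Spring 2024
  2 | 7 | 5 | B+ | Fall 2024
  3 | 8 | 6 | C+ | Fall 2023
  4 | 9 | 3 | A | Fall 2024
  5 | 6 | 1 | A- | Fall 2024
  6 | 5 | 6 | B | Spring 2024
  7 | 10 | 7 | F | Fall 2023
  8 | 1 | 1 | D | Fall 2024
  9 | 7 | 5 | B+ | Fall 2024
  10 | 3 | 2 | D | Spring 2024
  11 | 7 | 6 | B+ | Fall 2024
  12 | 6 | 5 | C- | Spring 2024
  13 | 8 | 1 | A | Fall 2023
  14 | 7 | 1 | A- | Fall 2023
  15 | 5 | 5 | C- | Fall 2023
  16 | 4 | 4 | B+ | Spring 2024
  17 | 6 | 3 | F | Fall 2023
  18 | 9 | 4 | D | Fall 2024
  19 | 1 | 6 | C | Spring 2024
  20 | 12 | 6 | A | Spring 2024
SELECT name, credits FROM courses ORDER BY credits ASC LIMIT 1

Execution result:
name | credits
Statistics 101 | 3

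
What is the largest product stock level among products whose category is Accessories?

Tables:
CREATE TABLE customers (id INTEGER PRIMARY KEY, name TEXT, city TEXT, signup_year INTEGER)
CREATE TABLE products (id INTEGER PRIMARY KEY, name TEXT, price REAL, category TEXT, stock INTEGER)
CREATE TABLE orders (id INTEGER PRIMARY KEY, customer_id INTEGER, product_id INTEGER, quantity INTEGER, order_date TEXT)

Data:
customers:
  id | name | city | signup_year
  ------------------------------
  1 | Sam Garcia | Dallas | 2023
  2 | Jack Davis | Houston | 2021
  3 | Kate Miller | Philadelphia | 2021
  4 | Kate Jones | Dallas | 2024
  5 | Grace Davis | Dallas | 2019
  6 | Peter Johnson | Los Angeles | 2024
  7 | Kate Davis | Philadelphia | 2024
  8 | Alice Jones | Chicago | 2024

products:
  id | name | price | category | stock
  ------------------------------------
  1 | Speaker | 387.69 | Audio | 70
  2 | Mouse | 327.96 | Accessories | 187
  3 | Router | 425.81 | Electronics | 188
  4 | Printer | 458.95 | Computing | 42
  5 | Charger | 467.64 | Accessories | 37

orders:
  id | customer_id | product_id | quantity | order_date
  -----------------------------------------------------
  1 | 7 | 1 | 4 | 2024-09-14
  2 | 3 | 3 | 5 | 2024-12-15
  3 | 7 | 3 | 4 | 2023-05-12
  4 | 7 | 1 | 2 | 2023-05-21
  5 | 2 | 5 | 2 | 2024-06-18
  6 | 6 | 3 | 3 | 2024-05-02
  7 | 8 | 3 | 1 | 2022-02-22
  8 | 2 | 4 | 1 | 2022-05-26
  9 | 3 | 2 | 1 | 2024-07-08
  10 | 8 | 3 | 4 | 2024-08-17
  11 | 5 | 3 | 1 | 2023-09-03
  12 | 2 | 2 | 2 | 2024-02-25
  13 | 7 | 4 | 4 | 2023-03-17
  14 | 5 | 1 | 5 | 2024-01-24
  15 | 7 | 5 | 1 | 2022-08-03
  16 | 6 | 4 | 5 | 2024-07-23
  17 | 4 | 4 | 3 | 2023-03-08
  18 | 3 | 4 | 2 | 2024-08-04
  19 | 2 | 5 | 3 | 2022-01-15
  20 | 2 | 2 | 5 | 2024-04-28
SELECT MAX(stock) FROM products WHERE category = 'Accessories'

Execution result:
187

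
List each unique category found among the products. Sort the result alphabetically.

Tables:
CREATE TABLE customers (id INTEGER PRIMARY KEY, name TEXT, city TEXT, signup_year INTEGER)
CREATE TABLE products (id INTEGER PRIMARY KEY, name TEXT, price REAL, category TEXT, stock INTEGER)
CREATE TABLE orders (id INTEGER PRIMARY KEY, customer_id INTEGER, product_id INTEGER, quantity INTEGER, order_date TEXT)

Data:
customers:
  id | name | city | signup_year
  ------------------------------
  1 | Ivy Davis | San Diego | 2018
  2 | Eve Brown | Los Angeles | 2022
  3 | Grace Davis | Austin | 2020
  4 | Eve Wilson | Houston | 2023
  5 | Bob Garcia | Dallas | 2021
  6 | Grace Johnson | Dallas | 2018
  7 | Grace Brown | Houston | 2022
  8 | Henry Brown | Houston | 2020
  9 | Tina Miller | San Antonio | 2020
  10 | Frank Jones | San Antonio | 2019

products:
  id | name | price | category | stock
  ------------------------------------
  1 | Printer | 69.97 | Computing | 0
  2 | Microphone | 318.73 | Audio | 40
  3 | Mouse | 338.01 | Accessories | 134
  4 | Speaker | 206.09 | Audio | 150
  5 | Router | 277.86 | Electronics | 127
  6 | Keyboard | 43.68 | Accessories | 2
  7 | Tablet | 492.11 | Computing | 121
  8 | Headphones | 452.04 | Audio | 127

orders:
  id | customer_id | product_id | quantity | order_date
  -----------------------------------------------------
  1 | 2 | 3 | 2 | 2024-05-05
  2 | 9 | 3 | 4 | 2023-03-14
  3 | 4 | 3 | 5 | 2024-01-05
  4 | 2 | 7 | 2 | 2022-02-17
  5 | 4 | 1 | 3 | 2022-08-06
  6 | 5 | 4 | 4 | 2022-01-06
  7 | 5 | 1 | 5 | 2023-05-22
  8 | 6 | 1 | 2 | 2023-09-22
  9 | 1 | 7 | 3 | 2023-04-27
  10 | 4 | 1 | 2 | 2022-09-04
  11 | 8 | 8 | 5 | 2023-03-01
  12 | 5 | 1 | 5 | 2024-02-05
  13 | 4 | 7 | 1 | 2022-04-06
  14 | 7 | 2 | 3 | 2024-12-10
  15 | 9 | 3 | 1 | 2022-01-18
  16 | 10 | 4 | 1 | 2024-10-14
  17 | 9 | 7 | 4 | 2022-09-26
SELECT DISTINCT category FROM products ORDER BY category

Execution result:
category
Accessories
Audio
Computing
Electronics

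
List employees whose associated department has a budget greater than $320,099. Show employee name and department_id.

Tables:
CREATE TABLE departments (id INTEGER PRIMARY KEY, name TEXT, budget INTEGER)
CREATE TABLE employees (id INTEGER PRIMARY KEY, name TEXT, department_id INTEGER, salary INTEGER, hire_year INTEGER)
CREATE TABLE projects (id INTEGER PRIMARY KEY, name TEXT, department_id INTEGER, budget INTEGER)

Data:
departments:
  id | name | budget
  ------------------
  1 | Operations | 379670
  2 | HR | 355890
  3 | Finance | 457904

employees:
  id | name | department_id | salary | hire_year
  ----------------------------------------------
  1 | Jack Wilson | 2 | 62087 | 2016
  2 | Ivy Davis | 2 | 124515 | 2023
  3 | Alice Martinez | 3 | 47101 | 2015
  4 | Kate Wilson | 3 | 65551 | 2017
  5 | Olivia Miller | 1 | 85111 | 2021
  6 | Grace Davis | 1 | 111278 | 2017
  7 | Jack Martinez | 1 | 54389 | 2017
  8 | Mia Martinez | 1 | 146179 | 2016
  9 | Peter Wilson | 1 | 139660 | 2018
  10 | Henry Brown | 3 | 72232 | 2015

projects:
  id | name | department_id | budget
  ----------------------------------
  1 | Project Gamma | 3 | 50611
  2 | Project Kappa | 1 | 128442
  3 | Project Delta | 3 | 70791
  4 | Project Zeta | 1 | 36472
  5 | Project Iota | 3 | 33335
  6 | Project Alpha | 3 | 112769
SELECT name, department_id FROM employees WHERE department_id IN (SELECT id FROM departments WHERE budget > 320099)

Execution result:
name | department_id
Jack Wilson | 2
Ivy Davis | 2
Alice Martinez | 3
Kate Wilson | 3
Olivia Miller | 1
Grace Davis | 1
Jack Martinez | 1
Mia Martinez | 1
Peter Wilson | 1
Henry Brown | 3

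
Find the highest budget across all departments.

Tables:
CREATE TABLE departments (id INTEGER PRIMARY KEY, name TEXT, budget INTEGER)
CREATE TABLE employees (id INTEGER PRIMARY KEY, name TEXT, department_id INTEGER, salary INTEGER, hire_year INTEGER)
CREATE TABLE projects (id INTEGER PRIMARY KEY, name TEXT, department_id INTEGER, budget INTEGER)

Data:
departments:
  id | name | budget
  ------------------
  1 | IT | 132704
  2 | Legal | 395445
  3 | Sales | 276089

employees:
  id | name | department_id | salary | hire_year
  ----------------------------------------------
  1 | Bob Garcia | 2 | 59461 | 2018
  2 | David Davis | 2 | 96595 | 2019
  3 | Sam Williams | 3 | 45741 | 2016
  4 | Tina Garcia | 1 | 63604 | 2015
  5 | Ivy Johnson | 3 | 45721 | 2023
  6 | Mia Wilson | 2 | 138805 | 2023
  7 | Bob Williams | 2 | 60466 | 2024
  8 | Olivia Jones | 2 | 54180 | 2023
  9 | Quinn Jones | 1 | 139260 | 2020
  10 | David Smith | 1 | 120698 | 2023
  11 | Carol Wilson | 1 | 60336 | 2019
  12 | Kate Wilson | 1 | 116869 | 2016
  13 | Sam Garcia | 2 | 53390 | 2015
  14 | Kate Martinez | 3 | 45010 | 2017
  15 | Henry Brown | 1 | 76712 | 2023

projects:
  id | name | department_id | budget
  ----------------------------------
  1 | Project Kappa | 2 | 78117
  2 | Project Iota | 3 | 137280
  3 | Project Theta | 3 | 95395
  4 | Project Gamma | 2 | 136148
SELECT MAX(budget) FROM departments

Execution result:
395445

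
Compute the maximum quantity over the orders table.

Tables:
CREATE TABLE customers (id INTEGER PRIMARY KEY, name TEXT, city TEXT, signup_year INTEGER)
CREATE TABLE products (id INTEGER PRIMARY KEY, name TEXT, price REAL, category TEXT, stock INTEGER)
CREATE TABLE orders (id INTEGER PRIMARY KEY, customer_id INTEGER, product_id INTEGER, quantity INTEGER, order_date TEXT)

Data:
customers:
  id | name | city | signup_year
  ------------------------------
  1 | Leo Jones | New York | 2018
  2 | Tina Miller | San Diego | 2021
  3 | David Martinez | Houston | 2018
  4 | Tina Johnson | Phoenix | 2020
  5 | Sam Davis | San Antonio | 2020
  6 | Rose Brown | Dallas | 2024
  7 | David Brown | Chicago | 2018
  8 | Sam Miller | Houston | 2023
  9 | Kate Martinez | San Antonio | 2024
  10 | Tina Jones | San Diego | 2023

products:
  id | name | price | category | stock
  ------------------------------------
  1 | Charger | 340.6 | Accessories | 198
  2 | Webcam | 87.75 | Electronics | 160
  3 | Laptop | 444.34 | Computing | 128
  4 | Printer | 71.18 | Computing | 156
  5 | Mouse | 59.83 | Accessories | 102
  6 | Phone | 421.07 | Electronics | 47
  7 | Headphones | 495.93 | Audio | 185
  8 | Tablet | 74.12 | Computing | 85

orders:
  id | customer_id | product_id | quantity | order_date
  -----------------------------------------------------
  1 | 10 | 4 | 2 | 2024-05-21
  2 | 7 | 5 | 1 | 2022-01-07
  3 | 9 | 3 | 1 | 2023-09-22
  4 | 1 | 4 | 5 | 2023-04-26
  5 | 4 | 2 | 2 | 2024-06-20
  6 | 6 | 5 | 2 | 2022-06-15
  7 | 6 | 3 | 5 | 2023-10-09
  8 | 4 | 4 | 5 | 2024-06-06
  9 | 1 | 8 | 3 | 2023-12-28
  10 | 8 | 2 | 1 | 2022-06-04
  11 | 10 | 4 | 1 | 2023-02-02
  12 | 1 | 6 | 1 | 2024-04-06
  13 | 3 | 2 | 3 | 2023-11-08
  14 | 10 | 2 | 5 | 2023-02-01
SELECT MAX(quantity) FROM orders

Execution result:
5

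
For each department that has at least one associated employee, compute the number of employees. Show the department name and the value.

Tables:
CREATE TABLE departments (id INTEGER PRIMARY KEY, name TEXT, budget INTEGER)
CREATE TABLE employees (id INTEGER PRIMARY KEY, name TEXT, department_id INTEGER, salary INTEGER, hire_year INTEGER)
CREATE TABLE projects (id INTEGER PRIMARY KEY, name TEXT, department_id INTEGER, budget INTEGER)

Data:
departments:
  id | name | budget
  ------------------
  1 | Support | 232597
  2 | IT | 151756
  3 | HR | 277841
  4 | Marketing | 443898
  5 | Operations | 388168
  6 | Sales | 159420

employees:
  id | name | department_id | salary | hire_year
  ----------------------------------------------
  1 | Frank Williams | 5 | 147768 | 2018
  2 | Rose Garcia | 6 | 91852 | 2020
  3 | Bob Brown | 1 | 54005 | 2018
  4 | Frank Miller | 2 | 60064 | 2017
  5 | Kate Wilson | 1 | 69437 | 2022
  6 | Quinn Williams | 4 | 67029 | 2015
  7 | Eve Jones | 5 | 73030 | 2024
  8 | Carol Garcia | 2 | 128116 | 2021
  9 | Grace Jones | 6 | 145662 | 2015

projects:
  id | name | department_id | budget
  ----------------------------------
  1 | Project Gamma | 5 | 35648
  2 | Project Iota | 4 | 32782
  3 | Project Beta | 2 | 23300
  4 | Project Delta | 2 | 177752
SELECT p.name, COUNT(*) AS n FROM employees c JOIN departments p ON c.department_id = p.id GROUP BY p.id, p.name

Execution result:
name | n
Support | 2
IT | 2
Marketing | 1
Operations | 2
Sales | 2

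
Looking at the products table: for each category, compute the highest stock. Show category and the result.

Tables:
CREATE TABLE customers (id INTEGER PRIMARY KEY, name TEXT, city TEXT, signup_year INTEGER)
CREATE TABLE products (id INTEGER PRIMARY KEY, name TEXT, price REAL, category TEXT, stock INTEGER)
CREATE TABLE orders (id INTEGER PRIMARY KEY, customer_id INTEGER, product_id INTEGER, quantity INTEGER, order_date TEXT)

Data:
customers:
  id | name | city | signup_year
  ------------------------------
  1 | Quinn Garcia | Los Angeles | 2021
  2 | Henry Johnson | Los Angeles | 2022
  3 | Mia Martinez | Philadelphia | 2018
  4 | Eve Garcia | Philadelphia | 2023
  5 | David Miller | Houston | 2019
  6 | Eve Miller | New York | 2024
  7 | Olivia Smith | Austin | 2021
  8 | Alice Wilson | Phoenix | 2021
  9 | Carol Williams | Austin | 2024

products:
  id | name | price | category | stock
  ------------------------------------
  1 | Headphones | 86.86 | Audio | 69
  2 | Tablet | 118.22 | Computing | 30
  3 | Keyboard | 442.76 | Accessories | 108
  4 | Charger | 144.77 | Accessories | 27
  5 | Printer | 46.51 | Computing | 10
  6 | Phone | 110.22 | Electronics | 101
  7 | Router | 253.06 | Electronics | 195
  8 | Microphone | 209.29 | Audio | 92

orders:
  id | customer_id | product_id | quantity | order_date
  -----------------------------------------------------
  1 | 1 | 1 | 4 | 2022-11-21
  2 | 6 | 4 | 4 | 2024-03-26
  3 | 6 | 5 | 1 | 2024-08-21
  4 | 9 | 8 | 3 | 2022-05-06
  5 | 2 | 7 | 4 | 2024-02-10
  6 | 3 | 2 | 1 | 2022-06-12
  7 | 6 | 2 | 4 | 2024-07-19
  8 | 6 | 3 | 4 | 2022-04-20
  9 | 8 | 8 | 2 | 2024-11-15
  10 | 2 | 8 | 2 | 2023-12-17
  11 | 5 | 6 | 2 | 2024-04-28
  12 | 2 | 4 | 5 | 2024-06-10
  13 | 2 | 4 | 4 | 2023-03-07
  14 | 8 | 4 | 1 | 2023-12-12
SELECT category, MAX(stock) AS max_stock FROM products GROUP BY category

Execution result:
category | max_stock
Accessories | 108
Audio | 92
Computing | 30
Electronics | 195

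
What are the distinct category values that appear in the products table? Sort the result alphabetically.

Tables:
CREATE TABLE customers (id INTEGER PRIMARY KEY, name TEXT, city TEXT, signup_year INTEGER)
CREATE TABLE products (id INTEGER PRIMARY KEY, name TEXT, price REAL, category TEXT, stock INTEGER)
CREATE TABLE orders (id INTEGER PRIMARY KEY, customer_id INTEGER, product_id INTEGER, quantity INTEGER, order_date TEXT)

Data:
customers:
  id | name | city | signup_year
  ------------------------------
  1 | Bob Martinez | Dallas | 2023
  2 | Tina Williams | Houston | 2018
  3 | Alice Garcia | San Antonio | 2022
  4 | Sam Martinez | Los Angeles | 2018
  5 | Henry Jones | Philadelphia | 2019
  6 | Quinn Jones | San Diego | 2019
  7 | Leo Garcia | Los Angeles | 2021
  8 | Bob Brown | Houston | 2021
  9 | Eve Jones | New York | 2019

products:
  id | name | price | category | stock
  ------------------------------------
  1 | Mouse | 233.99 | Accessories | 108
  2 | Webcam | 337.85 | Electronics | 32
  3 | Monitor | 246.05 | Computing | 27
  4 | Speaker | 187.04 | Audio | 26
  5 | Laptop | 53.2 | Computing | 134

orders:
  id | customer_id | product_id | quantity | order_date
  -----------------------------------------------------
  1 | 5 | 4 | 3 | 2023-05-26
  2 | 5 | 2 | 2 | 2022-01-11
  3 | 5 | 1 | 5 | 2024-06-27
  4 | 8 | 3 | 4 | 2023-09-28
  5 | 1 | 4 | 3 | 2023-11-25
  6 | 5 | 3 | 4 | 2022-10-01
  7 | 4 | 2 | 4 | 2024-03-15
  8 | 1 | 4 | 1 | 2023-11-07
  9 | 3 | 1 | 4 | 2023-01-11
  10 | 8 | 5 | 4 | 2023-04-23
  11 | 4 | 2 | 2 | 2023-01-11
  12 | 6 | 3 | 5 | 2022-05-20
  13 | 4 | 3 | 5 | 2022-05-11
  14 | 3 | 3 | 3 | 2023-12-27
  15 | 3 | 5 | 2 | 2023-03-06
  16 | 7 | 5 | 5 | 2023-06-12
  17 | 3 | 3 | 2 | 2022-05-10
SELECT DISTINCT category FROM products ORDER BY category

Execution result:
category
Accessories
Audio
Computing
Electronics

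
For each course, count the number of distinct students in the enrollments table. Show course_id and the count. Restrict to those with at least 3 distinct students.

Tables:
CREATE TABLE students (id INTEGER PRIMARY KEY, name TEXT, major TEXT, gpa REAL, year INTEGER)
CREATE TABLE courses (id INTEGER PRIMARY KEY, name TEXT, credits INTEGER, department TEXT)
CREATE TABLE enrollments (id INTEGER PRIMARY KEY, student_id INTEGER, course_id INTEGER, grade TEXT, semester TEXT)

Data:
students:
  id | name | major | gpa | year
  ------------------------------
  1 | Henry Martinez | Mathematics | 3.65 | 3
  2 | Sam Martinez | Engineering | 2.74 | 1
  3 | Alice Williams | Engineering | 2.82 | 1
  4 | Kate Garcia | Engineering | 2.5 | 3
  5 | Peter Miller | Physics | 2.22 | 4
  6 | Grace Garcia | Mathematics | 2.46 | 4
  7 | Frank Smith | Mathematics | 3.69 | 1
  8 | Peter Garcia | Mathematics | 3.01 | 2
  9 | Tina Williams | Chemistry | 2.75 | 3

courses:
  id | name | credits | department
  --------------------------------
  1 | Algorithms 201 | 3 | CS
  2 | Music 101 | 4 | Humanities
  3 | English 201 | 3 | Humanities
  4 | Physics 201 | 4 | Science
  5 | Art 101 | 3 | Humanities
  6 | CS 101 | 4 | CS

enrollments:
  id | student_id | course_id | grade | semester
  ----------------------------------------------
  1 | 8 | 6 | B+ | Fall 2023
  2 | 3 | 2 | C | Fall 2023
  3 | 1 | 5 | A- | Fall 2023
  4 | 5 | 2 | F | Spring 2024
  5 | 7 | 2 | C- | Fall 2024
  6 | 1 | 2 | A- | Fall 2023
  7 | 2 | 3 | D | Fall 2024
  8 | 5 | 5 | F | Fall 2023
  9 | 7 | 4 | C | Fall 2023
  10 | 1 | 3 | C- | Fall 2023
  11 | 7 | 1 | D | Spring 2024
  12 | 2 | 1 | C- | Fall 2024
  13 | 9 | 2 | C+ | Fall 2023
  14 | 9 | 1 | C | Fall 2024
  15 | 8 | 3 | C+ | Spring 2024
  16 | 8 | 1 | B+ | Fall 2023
SELECT course_id, COUNT(DISTINCT student_id) AS distinct_student_count FROM enrollments GROUP BY course_id HAVING COUNT(DISTINCT student_id) >= 3

Execution result:
course_id | distinct_student_count
1 | 4
2 | 5
3 | 3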